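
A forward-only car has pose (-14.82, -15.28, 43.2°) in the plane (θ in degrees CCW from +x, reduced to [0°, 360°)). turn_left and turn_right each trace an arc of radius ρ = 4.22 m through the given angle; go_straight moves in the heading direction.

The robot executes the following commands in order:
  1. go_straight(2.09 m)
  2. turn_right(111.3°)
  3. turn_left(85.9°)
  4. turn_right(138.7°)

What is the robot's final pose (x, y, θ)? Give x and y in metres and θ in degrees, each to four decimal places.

set_pose: (x, y, θ) = (-14.8200, -15.2800, 43.2000°), ρ = 4.22
go_straight(2.09): x += 2.09·cos θ, y += 2.09·sin θ → (-13.2965, -13.8493, 43.2000°)
turn_right(111.3°): centre at ρ to the right, rotate −111.3° → (-6.4922, -15.3515, -68.1000° ≡ 291.9000°)
turn_left(85.9°): centre at ρ to the left, rotate +85.9° → (-1.2867, -17.7955, 377.8000° ≡ 17.8000°)
turn_right(138.7°): centre at ρ to the right, rotate −138.7° → (3.6244, -23.9806, -120.9000° ≡ 239.1000°)

(3.6244, -23.9806, 239.1000°)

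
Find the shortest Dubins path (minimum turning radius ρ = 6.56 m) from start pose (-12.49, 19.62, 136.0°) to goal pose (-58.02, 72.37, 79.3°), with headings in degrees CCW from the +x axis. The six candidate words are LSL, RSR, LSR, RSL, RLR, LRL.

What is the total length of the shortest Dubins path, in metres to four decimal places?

70.4919 m

Let ψ = atan2(Δy, Δx) = atan2(52.75, -45.53) = 130.7984° be the start→goal bearing.
Normalize: d = |goal − start| / ρ = 69.681729/6.56 = 10.622215, α = (θ_start − ψ) mod 360° = 5.2016° = 0.090785 rad, β = (θ_goal − ψ) mod 360° = 308.5016° = 5.384369 rad.
Common terms: sin α = 0.090660, cos α = 0.995882, sin β = -0.782591, cos β = 0.622537, cos(α−β) = 0.549023, d² = 112.831448. Work in radians in the unit-radius frame; every candidate has L = ρ·(t + p + q).
LSL: p² = 2 + d² − 2cos(α−β) + 2d(sin α − sin β) = 132.285126; p = √p² = 11.501527; φ = atan2(cos β − cos α, d + sin α − sin β) = -0.032466 rad; t = (φ − α) mod 2π = 6.159934 rad, q = (β − φ) mod 2π = 5.416835 rad → L = 6.56·(6.159934 + 11.501527 + 5.416835) = 6.56·23.078296 = 151.393622 m
RSR: p² = 2 + d² − 2cos(α−β) + 2d(sin β − sin α) = 95.181679; p = √p² = 9.756110; φ = atan2(cos α − cos β, d − sin α + sin β) = 0.038277 rad; t = (α − φ) mod 2π = 0.052508 rad, q = (φ − β) mod 2π = 0.937094 rad → L = 6.56·(0.052508 + 9.756110 + 0.937094) = 6.56·10.745712 = 70.491867 m
LSR: p² = d² − 2 + 2cos(α−β) + 2d(sin α + sin β) = 97.229830; p = √p² = 9.860519; φ = atan2(−cos α − cos β, d + sin α + sin β) − atan2(−2, p) = 0.038557 rad; t = (φ − α) mod 2π = 6.230957 rad, q = (φ − β) mod 2π = 0.937373 rad → L = 6.56·(6.230957 + 9.860519 + 0.937373) = 6.56·17.028849 = 111.709249 m
RSL: p² = d² − 2 + 2cos(α−β) − 2d(sin α + sin β) = 126.629157; p = √p² = 11.252962; φ = atan2(cos α + cos β, d − sin α − sin β) − atan2(2, p) = -0.033814 rad; t = (α − φ) mod 2π = 0.124599 rad, q = (β − φ) mod 2π = 5.418183 rad → L = 6.56·(0.124599 + 11.252962 + 5.418183) = 6.56·16.795745 = 110.180084 m
RLR: c = (6 − d² + 2cos(α−β) + 2d(sin α − sin β))/8 = -10.897710, |c| > 1 → infeasible
LRL: c = (6 − d² + 2cos(α−β) − 2d(sin α − sin β))/8 = -15.535641, |c| > 1 → infeasible
Shortest: RSR with L = 70.491867 m ≈ 70.4919 m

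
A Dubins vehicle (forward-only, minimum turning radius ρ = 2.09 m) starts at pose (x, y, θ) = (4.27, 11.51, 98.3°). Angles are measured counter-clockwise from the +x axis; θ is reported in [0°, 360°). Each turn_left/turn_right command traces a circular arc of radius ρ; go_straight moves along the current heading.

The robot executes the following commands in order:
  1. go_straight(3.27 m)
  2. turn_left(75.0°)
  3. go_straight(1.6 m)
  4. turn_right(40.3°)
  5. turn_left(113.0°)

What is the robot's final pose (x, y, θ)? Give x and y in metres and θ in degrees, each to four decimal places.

set_pose: (x, y, θ) = (4.2700, 11.5100, 98.3000°), ρ = 2.09
go_straight(3.27): x += 3.27·cos θ, y += 3.27·sin θ → (3.7980, 14.7457, 98.3000°)
turn_left(75.0°): centre at ρ to the left, rotate +75.0° → (1.9737, 16.5198, 173.3000°)
go_straight(1.6): x += 1.6·cos θ, y += 1.6·sin θ → (0.3846, 16.7064, 173.3000°)
turn_right(40.3°): centre at ρ to the right, rotate −40.3° → (-0.9001, 17.3568, 133.0000°)
turn_left(113.0°): centre at ρ to the left, rotate +113.0° → (-4.3379, 16.7815, 246.0000°)

(-4.3379, 16.7815, 246.0000°)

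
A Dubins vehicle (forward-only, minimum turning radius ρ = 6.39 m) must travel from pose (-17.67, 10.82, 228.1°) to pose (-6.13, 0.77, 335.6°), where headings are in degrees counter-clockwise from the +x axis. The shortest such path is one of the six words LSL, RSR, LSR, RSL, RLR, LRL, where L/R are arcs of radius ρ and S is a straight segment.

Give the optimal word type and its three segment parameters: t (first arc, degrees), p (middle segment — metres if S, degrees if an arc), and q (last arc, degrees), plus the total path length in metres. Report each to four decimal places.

RLR: t = 31.7971°, p = 215.6833°, q = 76.3862°, L = 36.1197 m

Let ψ = atan2(Δy, Δx) = atan2(-10.05, 11.54) = -41.0521° be the start→goal bearing.
Normalize: d = |goal − start| / ρ = 15.302748/6.39 = 2.394796, α = (θ_start − ψ) mod 360° = 269.1521° = 4.697590 rad, β = (θ_goal − ψ) mod 360° = 16.6521° = 0.290634 rad.
Common terms: sin α = -0.999890, cos α = -0.014798, sin β = 0.286559, cos β = 0.958062, cos(α−β) = -0.300706, d² = 5.735049. Work in radians in the unit-radius frame; every candidate has L = ρ·(t + p + q).
LSL: p² = 2 + d² − 2cos(α−β) + 2d(sin α − sin β) = 2.174890; p = √p² = 1.474751; φ = atan2(cos β − cos α, d + sin α − sin β) = 0.720390 rad; t = (φ − α) mod 2π = 2.305986 rad, q = (β − φ) mod 2π = 5.853429 rad → L = 6.39·(2.305986 + 1.474751 + 5.853429) = 6.39·9.634165 = 61.562315 m
RSR: p² = 2 + d² − 2cos(α−β) + 2d(sin β − sin α) = 14.498031; p = √p² = 3.807628; φ = atan2(cos α − cos β, d − sin α + sin β) = -0.258368 rad; t = (α − φ) mod 2π = 4.955958 rad, q = (φ − β) mod 2π = 5.734184 rad → L = 6.39·(4.955958 + 3.807628 + 5.734184) = 6.39·14.497770 = 92.640748 m
LSR: p² = d² − 2 + 2cos(α−β) + 2d(sin α + sin β) = -0.282928 < 0 → infeasible
RSL: p² = d² − 2 + 2cos(α−β) − 2d(sin α + sin β) = 6.550203; p = √p² = 2.559336; φ = atan2(cos α + cos β, d − sin α − sin β) − atan2(2, p) = -0.368680 rad; t = (α − φ) mod 2π = 5.066270 rad, q = (β − φ) mod 2π = 0.659313 rad → L = 6.39·(5.066270 + 2.559336 + 0.659313) = 6.39·8.284919 = 52.940634 m
RLR: c = (6 − d² + 2cos(α−β) + 2d(sin α − sin β))/8 = -0.812254; p = 2π − arccos c = 3.764383 rad; φ = atan2(cos α − cos β, d − sin α + sin β) = -0.258368 rad; t = (α − φ + p/2) mod 2π = 0.554964 rad, q = (α − β − t + p) mod 2π = 1.333190 rad → L = 6.39·(0.554964 + 3.764383 + 1.333190) = 6.39·5.652537 = 36.119714 m
LRL: c = (6 − d² + 2cos(α−β) − 2d(sin α − sin β))/8 = 0.728139; p = 2π − arccos c = 5.527992 rad; φ = atan2(cos β − cos α, d + sin α − sin β) = 0.720390 rad; t = (φ − α + p/2) mod 2π = 5.069981 rad, q = (β − α − t + p) mod 2π = 2.334239 rad → L = 6.39·(5.069981 + 5.527992 + 2.334239) = 6.39·12.932212 = 82.636835 m
Shortest: RLR with L = 36.119714 m ≈ 36.1197 m
Convert RLR to answer units (arcs ×180/π): t = 0.554964·180/π = 31.7971°, p = 3.764383·180/π = 215.6833°, q = 1.333190·180/π = 76.3862°, L = 36.1197 m.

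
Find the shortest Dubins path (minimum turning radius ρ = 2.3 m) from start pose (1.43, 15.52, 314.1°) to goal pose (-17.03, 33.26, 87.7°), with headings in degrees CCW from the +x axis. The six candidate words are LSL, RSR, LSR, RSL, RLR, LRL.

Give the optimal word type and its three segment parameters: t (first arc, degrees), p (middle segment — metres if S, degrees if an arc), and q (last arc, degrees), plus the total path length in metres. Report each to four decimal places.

Let ψ = atan2(Δy, Δx) = atan2(17.74, -18.46) = 136.1394° be the start→goal bearing.
Normalize: d = |goal − start| / ρ = 25.602328/2.3 = 11.131447, α = (θ_start − ψ) mod 360° = 177.9606° = 3.105998 rad, β = (θ_goal − ψ) mod 360° = 311.5606° = 5.437758 rad.
Common terms: sin α = 0.035587, cos α = -0.999367, sin β = -0.748255, cos β = 0.663411, cos(α−β) = -0.689620, d² = 123.909112. Work in radians in the unit-radius frame; every candidate has L = ρ·(t + p + q).
LSL: p² = 2 + d² − 2cos(α−β) + 2d(sin α − sin β) = 144.738946; p = √p² = 12.030750; φ = atan2(cos β − cos α, d + sin α − sin β) = 0.138655 rad; t = (φ − α) mod 2π = 3.315842 rad, q = (β − φ) mod 2π = 5.299103 rad → L = 2.3·(3.315842 + 12.030750 + 5.299103) = 2.3·20.645695 = 47.485099 m
RSR: p² = 2 + d² − 2cos(α−β) + 2d(sin β − sin α) = 109.837755; p = √p² = 10.480351; φ = atan2(cos α − cos β, d − sin α + sin β) = -0.159330 rad; t = (α − φ) mod 2π = 3.265328 rad, q = (φ − β) mod 2π = 0.686098 rad → L = 2.3·(3.265328 + 10.480351 + 0.686098) = 2.3·14.431776 = 33.193086 m
LSR: p² = d² − 2 + 2cos(α−β) + 2d(sin α + sin β) = 104.663831; p = √p² = 10.230534; φ = atan2(−cos α − cos β, d + sin α + sin β) − atan2(−2, p) = 0.225292 rad; t = (φ − α) mod 2π = 3.402480 rad, q = (φ − β) mod 2π = 1.070720 rad → L = 2.3·(3.402480 + 10.230534 + 1.070720) = 2.3·14.703734 = 33.818588 m
RSL: p² = d² − 2 + 2cos(α−β) − 2d(sin α + sin β) = 136.395914; p = √p² = 11.678866; φ = atan2(cos α + cos β, d − sin α − sin β) − atan2(2, p) = -0.197961 rad; t = (α − φ) mod 2π = 3.303959 rad, q = (β − φ) mod 2π = 5.635719 rad → L = 2.3·(3.303959 + 11.678866 + 5.635719) = 2.3·20.618545 = 47.422652 m
RLR: c = (6 − d² + 2cos(α−β) + 2d(sin α − sin β))/8 = -12.729719, |c| > 1 → infeasible
LRL: c = (6 − d² + 2cos(α−β) − 2d(sin α − sin β))/8 = -17.092368, |c| > 1 → infeasible
Shortest: RSR with L = 33.193086 m ≈ 33.1931 m
Convert RSR to answer units (arcs ×180/π): t = 3.265328·180/π = 187.0895°, p = ρ·p = 2.3·10.480351 = 24.1048 m, q = 0.686098·180/π = 39.3105°, L = 33.1931 m.

RSR: t = 187.0895°, p = 24.1048 m, q = 39.3105°, L = 33.1931 m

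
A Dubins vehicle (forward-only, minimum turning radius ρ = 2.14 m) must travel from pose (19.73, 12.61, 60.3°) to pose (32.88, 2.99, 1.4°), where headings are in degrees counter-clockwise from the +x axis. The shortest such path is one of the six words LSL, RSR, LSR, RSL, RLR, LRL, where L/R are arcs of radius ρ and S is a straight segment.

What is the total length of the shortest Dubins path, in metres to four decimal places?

18.1837 m

Let ψ = atan2(Δy, Δx) = atan2(-9.62, 13.15) = -36.1877° be the start→goal bearing.
Normalize: d = |goal − start| / ρ = 16.293155/2.14 = 7.613624, α = (θ_start − ψ) mod 360° = 96.4877° = 1.684028 rad, β = (θ_goal − ψ) mod 360° = 37.5877° = 0.656029 rad.
Common terms: sin α = 0.993596, cos α = -0.112989, sin β = 0.609975, cos β = 0.792421, cos(α−β) = 0.516533, d² = 57.967268. Work in radians in the unit-radius frame; every candidate has L = ρ·(t + p + q).
LSL: p² = 2 + d² − 2cos(α−β) + 2d(sin α − sin β) = 64.775702; p = √p² = 8.048335; φ = atan2(cos β − cos α, d + sin α − sin β) = 0.112735 rad; t = (φ − α) mod 2π = 4.711893 rad, q = (β − φ) mod 2π = 0.543293 rad → L = 2.14·(4.711893 + 8.048335 + 0.543293) = 2.14·13.303522 = 28.469536 m
RSR: p² = 2 + d² − 2cos(α−β) + 2d(sin β − sin α) = 53.092701; p = √p² = 7.286474; φ = atan2(cos α − cos β, d − sin α + sin β) = -0.124581 rad; t = (α − φ) mod 2π = 1.808609 rad, q = (φ − β) mod 2π = 5.502576 rad → L = 2.14·(1.808609 + 7.286474 + 5.502576) = 2.14·14.597658 = 31.238988 m
LSR: p² = d² − 2 + 2cos(α−β) + 2d(sin α + sin β) = 81.418305; p = √p² = 9.023209; φ = atan2(−cos α − cos β, d + sin α + sin β) − atan2(−2, p) = 0.144544 rad; t = (φ − α) mod 2π = 4.743702 rad, q = (φ − β) mod 2π = 5.771700 rad → L = 2.14·(4.743702 + 9.023209 + 5.771700) = 2.14·19.538611 = 41.812628 m
RSL: p² = d² − 2 + 2cos(α−β) − 2d(sin α + sin β) = 32.582364; p = √p² = 5.708096; φ = atan2(cos α + cos β, d − sin α − sin β) − atan2(2, p) = -0.224442 rad; t = (α − φ) mod 2π = 1.908469 rad, q = (β − φ) mod 2π = 0.880470 rad → L = 2.14·(1.908469 + 5.708096 + 0.880470) = 2.14·8.497036 = 18.183657 m
RLR: c = (6 − d² + 2cos(α−β) + 2d(sin α − sin β))/8 = -5.636588, |c| > 1 → infeasible
LRL: c = (6 − d² + 2cos(α−β) − 2d(sin α − sin β))/8 = -7.096963, |c| > 1 → infeasible
Shortest: RSL with L = 18.183657 m ≈ 18.1837 m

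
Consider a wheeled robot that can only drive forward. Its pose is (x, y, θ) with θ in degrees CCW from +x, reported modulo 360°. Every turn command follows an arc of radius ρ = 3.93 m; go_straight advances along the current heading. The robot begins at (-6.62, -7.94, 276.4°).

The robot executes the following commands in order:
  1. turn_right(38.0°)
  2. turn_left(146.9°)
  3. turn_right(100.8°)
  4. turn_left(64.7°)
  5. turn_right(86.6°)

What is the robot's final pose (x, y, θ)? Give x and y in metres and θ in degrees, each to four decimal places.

set_pose: (x, y, θ) = (-6.6200, -7.9400, 276.4000°), ρ = 3.93
turn_right(38.0°): centre at ρ to the right, rotate −38.0° → (-7.1782, -10.4373, 238.4000°)
turn_left(146.9°): centre at ρ to the left, rotate +146.9° → (-2.1514, -16.0496, 385.3000° ≡ 25.3000°)
turn_right(100.8°): centre at ρ to the right, rotate −100.8° → (3.3329, -18.6187, -75.5000° ≡ 284.5000°)
turn_left(64.7°): centre at ρ to the left, rotate +64.7° → (6.4013, -21.4951, 349.2000°)
turn_right(86.6°): centre at ρ to the right, rotate −86.6° → (9.5622, -25.8616, 262.6000°)

(9.5622, -25.8616, 262.6000°)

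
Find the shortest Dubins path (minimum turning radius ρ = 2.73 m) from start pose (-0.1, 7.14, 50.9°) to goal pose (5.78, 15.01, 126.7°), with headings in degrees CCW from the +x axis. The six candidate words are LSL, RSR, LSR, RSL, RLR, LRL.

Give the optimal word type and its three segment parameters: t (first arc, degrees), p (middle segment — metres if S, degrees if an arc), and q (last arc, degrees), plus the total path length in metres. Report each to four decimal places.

RSL: t = 14.3666°, p = 6.0022 m, q = 90.1666°, L = 10.9830 m

Let ψ = atan2(Δy, Δx) = atan2(7.87, 5.88) = 53.2351° be the start→goal bearing.
Normalize: d = |goal − start| / ρ = 9.824016/2.73 = 3.598541, α = (θ_start − ψ) mod 360° = 357.6649° = 6.242430 rad, β = (θ_goal − ψ) mod 360° = 73.4649° = 1.282205 rad.
Common terms: sin α = -0.040744, cos α = 0.999170, sin β = 0.958646, cos β = 0.284602, cos(α−β) = 0.245307, d² = 12.949496. Work in radians in the unit-radius frame; every candidate has L = ρ·(t + p + q).
LSL: p² = 2 + d² − 2cos(α−β) + 2d(sin α − sin β) = 7.266195; p = √p² = 2.695588; φ = atan2(cos β − cos α, d + sin α − sin β) = -0.268295 rad; t = (φ − α) mod 2π = 6.055645 rad, q = (β − φ) mod 2π = 1.550500 rad → L = 2.73·(6.055645 + 2.695588 + 1.550500) = 2.73·10.301733 = 28.123731 m
RSR: p² = 2 + d² − 2cos(α−β) + 2d(sin β − sin α) = 21.651567; p = √p² = 4.653124; φ = atan2(cos α − cos β, d − sin α + sin β) = 0.154177 rad; t = (α − φ) mod 2π = 6.088253 rad, q = (φ − β) mod 2π = 5.155158 rad → L = 2.73·(6.088253 + 4.653124 + 5.155158) = 2.73·15.896536 = 43.397542 m
LSR: p² = d² − 2 + 2cos(α−β) + 2d(sin α + sin β) = 18.046327; p = √p² = 4.248097; φ = atan2(−cos α − cos β, d + sin α + sin β) − atan2(−2, p) = 0.163075 rad; t = (φ − α) mod 2π = 0.203830 rad, q = (φ − β) mod 2π = 5.164056 rad → L = 2.73·(0.203830 + 4.248097 + 5.164056) = 2.73·9.615983 = 26.251634 m
RSL: p² = d² − 2 + 2cos(α−β) − 2d(sin α + sin β) = 4.833895; p = √p² = 2.198612; φ = atan2(cos α + cos β, d − sin α − sin β) − atan2(2, p) = -0.291499 rad; t = (α − φ) mod 2π = 0.250744 rad, q = (β − φ) mod 2π = 1.573704 rad → L = 2.73·(0.250744 + 2.198612 + 1.573704) = 2.73·4.023061 = 10.982955 m
RLR: c = (6 − d² + 2cos(α−β) + 2d(sin α − sin β))/8 = -1.706446, |c| > 1 → infeasible
LRL: c = (6 − d² + 2cos(α−β) − 2d(sin α − sin β))/8 = 0.091726; p = 2π − arccos c = 4.804244 rad; φ = atan2(cos β − cos α, d + sin α − sin β) = -0.268295 rad; t = (φ − α + p/2) mod 2π = 2.174582 rad, q = (β − α − t + p) mod 2π = 3.952621 rad → L = 2.73·(2.174582 + 4.804244 + 3.952621) = 2.73·10.931447 = 29.842850 m
Shortest: RSL with L = 10.982955 m ≈ 10.9830 m
Convert RSL to answer units (arcs ×180/π): t = 0.250744·180/π = 14.3666°, p = ρ·p = 2.73·2.198612 = 6.0022 m, q = 1.573704·180/π = 90.1666°, L = 10.9830 m.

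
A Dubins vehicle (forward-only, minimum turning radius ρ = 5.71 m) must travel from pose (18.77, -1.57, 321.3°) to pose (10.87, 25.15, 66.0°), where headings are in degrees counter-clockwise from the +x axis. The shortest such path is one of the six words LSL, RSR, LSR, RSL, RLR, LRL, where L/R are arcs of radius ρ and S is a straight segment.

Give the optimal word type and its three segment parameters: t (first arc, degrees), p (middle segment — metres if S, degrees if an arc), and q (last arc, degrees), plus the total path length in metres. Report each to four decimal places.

Let ψ = atan2(Δy, Δx) = atan2(26.72, -7.90) = 106.4708° be the start→goal bearing.
Normalize: d = |goal − start| / ρ = 27.863388/5.71 = 4.879753, α = (θ_start − ψ) mod 360° = 214.8292° = 3.749477 rad, β = (θ_goal − ψ) mod 360° = 319.5292° = 5.576837 rad.
Common terms: sin α = -0.571132, cos α = -0.820858, sin β = -0.649060, cos β = 0.760737, cos(α−β) = -0.253758, d² = 23.811987. Work in radians in the unit-radius frame; every candidate has L = ρ·(t + p + q).
LSL: p² = 2 + d² − 2cos(α−β) + 2d(sin α − sin β) = 27.080038; p = √p² = 5.203848; φ = atan2(cos β − cos α, d + sin α − sin β) = 0.308813 rad; t = (φ − α) mod 2π = 2.842521 rad, q = (β − φ) mod 2π = 5.268024 rad → L = 5.71·(2.842521 + 5.203848 + 5.268024) = 5.71·13.314393 = 76.025187 m
RSR: p² = 2 + d² − 2cos(α−β) + 2d(sin β − sin α) = 25.558967; p = √p² = 5.055588; φ = atan2(cos α − cos β, d − sin α + sin β) = -0.318183 rad; t = (α − φ) mod 2π = 4.067660 rad, q = (φ − β) mod 2π = 0.388166 rad → L = 5.71·(4.067660 + 5.055588 + 0.388166) = 5.71·9.511413 = 54.310170 m
LSR: p² = d² − 2 + 2cos(α−β) + 2d(sin α + sin β) = 9.395996; p = √p² = 3.065289; φ = atan2(−cos α − cos β, d + sin α + sin β) − atan2(−2, p) = 0.594535 rad; t = (φ − α) mod 2π = 3.128242 rad, q = (φ − β) mod 2π = 1.300883 rad → L = 5.71·(3.128242 + 3.065289 + 1.300883) = 5.71·7.494414 = 42.793104 m
RSL: p² = d² − 2 + 2cos(α−β) − 2d(sin α + sin β) = 33.212946; p = √p² = 5.763067; φ = atan2(cos α + cos β, d − sin α − sin β) − atan2(2, p) = -0.343889 rad; t = (α − φ) mod 2π = 4.093366 rad, q = (β − φ) mod 2π = 5.920726 rad → L = 5.71·(4.093366 + 5.763067 + 5.920726) = 5.71·15.777159 = 90.087580 m
RLR: c = (6 − d² + 2cos(α−β) + 2d(sin α − sin β))/8 = -2.194871, |c| > 1 → infeasible
LRL: c = (6 − d² + 2cos(α−β) − 2d(sin α − sin β))/8 = -2.385005, |c| > 1 → infeasible
Shortest: LSR with L = 42.793104 m ≈ 42.7931 m
Convert LSR to answer units (arcs ×180/π): t = 3.128242·180/π = 179.2351°, p = ρ·p = 5.71·3.065289 = 17.5028 m, q = 1.300883·180/π = 74.5351°, L = 42.7931 m.

LSR: t = 179.2351°, p = 17.5028 m, q = 74.5351°, L = 42.7931 m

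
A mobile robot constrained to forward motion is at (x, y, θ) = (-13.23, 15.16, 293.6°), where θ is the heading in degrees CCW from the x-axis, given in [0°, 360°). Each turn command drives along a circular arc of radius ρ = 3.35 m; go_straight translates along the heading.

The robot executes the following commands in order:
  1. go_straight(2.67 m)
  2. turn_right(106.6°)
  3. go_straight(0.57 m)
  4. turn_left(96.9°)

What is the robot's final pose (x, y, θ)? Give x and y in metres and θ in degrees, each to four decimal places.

(-18.2320, 3.8479, 283.9000°)

set_pose: (x, y, θ) = (-13.2300, 15.1600, 293.6000°), ρ = 3.35
go_straight(2.67): x += 2.67·cos θ, y += 2.67·sin θ → (-12.1611, 12.7133, 293.6000°)
turn_right(106.6°): centre at ρ to the right, rotate −106.6° → (-14.8226, 8.0471, 187.0000°)
go_straight(0.57): x += 0.57·cos θ, y += 0.57·sin θ → (-15.3884, 7.9776, 187.0000°)
turn_left(96.9°): centre at ρ to the left, rotate +96.9° → (-18.2320, 3.8479, 283.9000°)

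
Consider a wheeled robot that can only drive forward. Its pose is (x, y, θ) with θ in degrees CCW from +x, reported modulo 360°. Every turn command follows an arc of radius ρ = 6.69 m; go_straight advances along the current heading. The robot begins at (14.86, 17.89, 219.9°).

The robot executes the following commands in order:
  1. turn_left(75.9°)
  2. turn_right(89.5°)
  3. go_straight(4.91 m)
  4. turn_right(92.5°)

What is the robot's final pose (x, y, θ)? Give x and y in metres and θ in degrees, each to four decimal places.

(-3.4178, 2.0591, 113.8000°)

set_pose: (x, y, θ) = (14.8600, 17.8900, 219.9000°), ρ = 6.69
turn_left(75.9°): centre at ρ to the left, rotate +75.9° → (13.1282, 9.8460, 295.8000°)
turn_right(89.5°): centre at ρ to the right, rotate −89.5° → (10.0692, 0.9368, 206.3000°)
go_straight(4.91): x += 4.91·cos θ, y += 4.91·sin θ → (5.6674, -1.2387, 206.3000°)
turn_right(92.5°): centre at ρ to the right, rotate −92.5° → (-3.4178, 2.0591, 113.8000°)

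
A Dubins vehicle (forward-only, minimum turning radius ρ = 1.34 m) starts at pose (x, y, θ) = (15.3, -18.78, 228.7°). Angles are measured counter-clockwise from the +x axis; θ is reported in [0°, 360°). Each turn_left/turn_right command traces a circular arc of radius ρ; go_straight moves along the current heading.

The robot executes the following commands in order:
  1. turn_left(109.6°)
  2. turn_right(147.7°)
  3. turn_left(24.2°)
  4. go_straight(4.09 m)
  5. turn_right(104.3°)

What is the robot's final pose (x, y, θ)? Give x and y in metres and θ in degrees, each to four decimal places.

(9.6656, -25.3916, 110.5000°)

set_pose: (x, y, θ) = (15.3000, -18.7800, 228.7000°), ρ = 1.34
turn_left(109.6°): centre at ρ to the left, rotate +109.6° → (15.8112, -20.9094, 338.3000°)
turn_right(147.7°): centre at ρ to the right, rotate −147.7° → (15.5623, -23.4716, 190.6000°)
turn_left(24.2°): centre at ρ to the left, rotate +24.2° → (15.0440, -23.6884, 214.8000°)
go_straight(4.09): x += 4.09·cos θ, y += 4.09·sin θ → (11.6855, -26.0226, 214.8000°)
turn_right(104.3°): centre at ρ to the right, rotate −104.3° → (9.6656, -25.3916, 110.5000°)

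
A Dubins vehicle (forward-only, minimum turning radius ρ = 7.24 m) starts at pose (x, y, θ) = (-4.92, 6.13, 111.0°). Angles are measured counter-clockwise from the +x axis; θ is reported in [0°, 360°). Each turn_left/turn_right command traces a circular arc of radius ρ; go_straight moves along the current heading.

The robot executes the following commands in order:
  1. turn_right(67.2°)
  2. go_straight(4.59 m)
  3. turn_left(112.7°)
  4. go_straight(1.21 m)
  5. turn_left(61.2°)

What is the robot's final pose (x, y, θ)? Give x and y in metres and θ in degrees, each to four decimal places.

(-10.4073, 28.5636, 217.7000°)

set_pose: (x, y, θ) = (-4.9200, 6.1300, 111.0000°), ρ = 7.24
turn_right(67.2°): centre at ρ to the right, rotate −67.2° → (-3.1720, 13.9501, 43.8000°)
go_straight(4.59): x += 4.59·cos θ, y += 4.59·sin θ → (0.1409, 17.1271, 43.8000°)
turn_left(112.7°): centre at ρ to the left, rotate +112.7° → (-1.9833, 28.9921, 156.5000°)
go_straight(1.21): x += 1.21·cos θ, y += 1.21·sin θ → (-3.0929, 29.4746, 156.5000°)
turn_left(61.2°): centre at ρ to the left, rotate +61.2° → (-10.4073, 28.5636, 217.7000°)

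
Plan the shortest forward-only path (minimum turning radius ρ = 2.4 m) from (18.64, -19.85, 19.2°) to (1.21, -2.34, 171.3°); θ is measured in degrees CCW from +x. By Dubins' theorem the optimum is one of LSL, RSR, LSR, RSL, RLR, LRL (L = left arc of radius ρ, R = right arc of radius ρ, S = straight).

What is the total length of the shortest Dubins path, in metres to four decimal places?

Let ψ = atan2(Δy, Δx) = atan2(17.51, -17.43) = 134.8688° be the start→goal bearing.
Normalize: d = |goal − start| / ρ = 24.706376/2.4 = 10.294323, α = (θ_start − ψ) mod 360° = 244.3312° = 4.264384 rad, β = (θ_goal − ψ) mod 360° = 36.4312° = 0.635844 rad.
Common terms: sin α = -0.901313, cos α = -0.433169, sin β = 0.593857, cos β = 0.804571, cos(α−β) = -0.883766, d² = 105.973090. Work in radians in the unit-radius frame; every candidate has L = ρ·(t + p + q).
LSL: p² = 2 + d² − 2cos(α−β) + 2d(sin α − sin β) = 78.957098; p = √p² = 8.885781; φ = atan2(cos β − cos α, d + sin α − sin β) = 0.139749 rad; t = (φ − α) mod 2π = 2.158550 rad, q = (β − φ) mod 2π = 0.496095 rad → L = 2.4·(2.158550 + 8.885781 + 0.496095) = 2.4·11.540426 = 27.697024 m
RSR: p² = 2 + d² − 2cos(α−β) + 2d(sin β − sin α) = 140.524145; p = √p² = 11.854288; φ = atan2(cos α − cos β, d − sin α + sin β) = -0.104603 rad; t = (α − φ) mod 2π = 4.368987 rad, q = (φ − β) mod 2π = 5.542738 rad → L = 2.4·(4.368987 + 11.854288 + 5.542738) = 2.4·21.766013 = 52.238431 m
LSR: p² = d² − 2 + 2cos(α−β) + 2d(sin α + sin β) = 95.875456; p = √p² = 9.791601; φ = atan2(−cos α − cos β, d + sin α + sin β) − atan2(−2, p) = 0.164313 rad; t = (φ − α) mod 2π = 2.183115 rad, q = (φ − β) mod 2π = 5.811654 rad → L = 2.4·(2.183115 + 9.791601 + 5.811654) = 2.4·17.786371 = 42.687289 m
RSL: p² = d² − 2 + 2cos(α−β) − 2d(sin α + sin β) = 108.535662; p = √p² = 10.418045; φ = atan2(cos α + cos β, d − sin α − sin β) − atan2(2, p) = -0.154649 rad; t = (α − φ) mod 2π = 4.419033 rad, q = (β − φ) mod 2π = 0.790493 rad → L = 2.4·(4.419033 + 10.418045 + 0.790493) = 2.4·15.627571 = 37.506172 m
RLR: c = (6 − d² + 2cos(α−β) + 2d(sin α − sin β))/8 = -16.565518, |c| > 1 → infeasible
LRL: c = (6 − d² + 2cos(α−β) − 2d(sin α − sin β))/8 = -8.869637, |c| > 1 → infeasible
Shortest: LSL with L = 27.697024 m ≈ 27.6970 m

27.6970 m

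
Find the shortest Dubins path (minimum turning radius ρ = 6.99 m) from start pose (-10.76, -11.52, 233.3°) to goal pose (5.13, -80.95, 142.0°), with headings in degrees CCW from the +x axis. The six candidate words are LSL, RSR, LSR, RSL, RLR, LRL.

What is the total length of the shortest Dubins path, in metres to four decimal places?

Let ψ = atan2(Δy, Δx) = atan2(-69.43, 15.89) = -77.1091° be the start→goal bearing.
Normalize: d = |goal − start| / ρ = 71.225115/6.99 = 10.189573, α = (θ_start − ψ) mod 360° = 310.4091° = 5.417661 rad, β = (θ_goal − ψ) mod 360° = 219.1091° = 3.824175 rad.
Common terms: sin α = -0.761435, cos α = 0.648241, sin β = -0.630799, cos β = -0.775946, cos(α−β) = -0.022687, d² = 103.827397. Work in radians in the unit-radius frame; every candidate has L = ρ·(t + p + q).
LSL: p² = 2 + d² − 2cos(α−β) + 2d(sin α − sin β) = 103.210510; p = √p² = 10.159257; φ = atan2(cos β − cos α, d + sin α − sin β) = -0.140649 rad; t = (φ − α) mod 2π = 0.724875 rad, q = (β − φ) mod 2π = 3.964824 rad → L = 6.99·(0.724875 + 10.159257 + 3.964824) = 6.99·14.848957 = 103.794210 m
RSR: p² = 2 + d² − 2cos(α−β) + 2d(sin β − sin α) = 108.535033; p = √p² = 10.418015; φ = atan2(cos α − cos β, d − sin α + sin β) = 0.137134 rad; t = (α − φ) mod 2π = 5.280527 rad, q = (φ − β) mod 2π = 2.596144 rad → L = 6.99·(5.280527 + 10.418015 + 2.596144) = 6.99·18.294686 = 127.879853 m
LSR: p² = d² − 2 + 2cos(α−β) + 2d(sin α + sin β) = 73.409474; p = √p² = 8.567933; φ = atan2(−cos α − cos β, d + sin α + sin β) − atan2(−2, p) = 0.243838 rad; t = (φ − α) mod 2π = 1.109362 rad, q = (φ − β) mod 2π = 2.702848 rad → L = 6.99·(1.109362 + 8.567933 + 2.702848) = 6.99·12.380143 = 86.537200 m
RSL: p² = d² − 2 + 2cos(α−β) − 2d(sin α + sin β) = 130.154570; p = √p² = 11.408531; φ = atan2(cos α + cos β, d − sin α − sin β) − atan2(2, p) = -0.184570 rad; t = (α − φ) mod 2π = 5.602231 rad, q = (β − φ) mod 2π = 4.008745 rad → L = 6.99·(5.602231 + 11.408531 + 4.008745) = 6.99·21.019506 = 146.926347 m
RLR: c = (6 − d² + 2cos(α−β) + 2d(sin α − sin β))/8 = -12.566879, |c| > 1 → infeasible
LRL: c = (6 − d² + 2cos(α−β) − 2d(sin α − sin β))/8 = -11.901314, |c| > 1 → infeasible
Shortest: LSR with L = 86.537200 m ≈ 86.5372 m

86.5372 m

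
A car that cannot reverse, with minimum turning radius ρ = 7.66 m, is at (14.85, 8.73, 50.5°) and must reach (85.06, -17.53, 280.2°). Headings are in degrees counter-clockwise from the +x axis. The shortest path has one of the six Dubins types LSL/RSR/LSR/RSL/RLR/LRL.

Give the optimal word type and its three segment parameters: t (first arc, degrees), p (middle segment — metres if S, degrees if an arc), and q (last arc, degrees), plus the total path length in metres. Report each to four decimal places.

Let ψ = atan2(Δy, Δx) = atan2(-26.26, 70.21) = -20.5068° be the start→goal bearing.
Normalize: d = |goal − start| / ρ = 74.960201/7.66 = 9.785927, α = (θ_start − ψ) mod 360° = 71.0068° = 1.239303 rad, β = (θ_goal − ψ) mod 360° = 300.7068° = 5.248324 rad.
Common terms: sin α = 0.945557, cos α = 0.325455, sin β = -0.859791, cos β = 0.510646, cos(α−β) = -0.646790, d² = 95.764367. Work in radians in the unit-radius frame; every candidate has L = ρ·(t + p + q).
LSL: p² = 2 + d² − 2cos(α−β) + 2d(sin α − sin β) = 134.391969; p = √p² = 11.592755; φ = atan2(cos β − cos α, d + sin α − sin β) = 0.015975 rad; t = (φ − α) mod 2π = 5.059857 rad, q = (β − φ) mod 2π = 5.232349 rad → L = 7.66·(5.059857 + 11.592755 + 5.232349) = 7.66·21.884962 = 167.638806 m
RSR: p² = 2 + d² − 2cos(α−β) + 2d(sin β − sin α) = 63.723925; p = √p² = 7.982727; φ = atan2(cos α − cos β, d − sin α + sin β) = -0.023201 rad; t = (α − φ) mod 2π = 1.262504 rad, q = (φ − β) mod 2π = 1.011660 rad → L = 7.66·(1.262504 + 7.982727 + 1.011660) = 7.66·10.256891 = 78.567782 m
LSR: p² = d² − 2 + 2cos(α−β) + 2d(sin α + sin β) = 94.149390; p = √p² = 9.703061; φ = atan2(−cos α − cos β, d + sin α + sin β) − atan2(−2, p) = 0.118779 rad; t = (φ − α) mod 2π = 5.162661 rad, q = (φ − β) mod 2π = 1.153639 rad → L = 7.66·(5.162661 + 9.703061 + 1.153639) = 7.66·16.019361 = 122.708305 m
RSL: p² = d² − 2 + 2cos(α−β) − 2d(sin α + sin β) = 90.792185; p = √p² = 9.528493; φ = atan2(cos α + cos β, d − sin α − sin β) − atan2(2, p) = -0.120911 rad; t = (α − φ) mod 2π = 1.360214 rad, q = (β − φ) mod 2π = 5.369236 rad → L = 7.66·(1.360214 + 9.528493 + 5.369236) = 7.66·16.257944 = 124.535848 m
RLR: c = (6 − d² + 2cos(α−β) + 2d(sin α − sin β))/8 = -6.965491, |c| > 1 → infeasible
LRL: c = (6 − d² + 2cos(α−β) − 2d(sin α − sin β))/8 = -15.798996, |c| > 1 → infeasible
Shortest: RSR with L = 78.567782 m ≈ 78.5678 m
Convert RSR to answer units (arcs ×180/π): t = 1.262504·180/π = 72.3362°, p = ρ·p = 7.66·7.982727 = 61.1477 m, q = 1.011660·180/π = 57.9638°, L = 78.5678 m.

RSR: t = 72.3362°, p = 61.1477 m, q = 57.9638°, L = 78.5678 m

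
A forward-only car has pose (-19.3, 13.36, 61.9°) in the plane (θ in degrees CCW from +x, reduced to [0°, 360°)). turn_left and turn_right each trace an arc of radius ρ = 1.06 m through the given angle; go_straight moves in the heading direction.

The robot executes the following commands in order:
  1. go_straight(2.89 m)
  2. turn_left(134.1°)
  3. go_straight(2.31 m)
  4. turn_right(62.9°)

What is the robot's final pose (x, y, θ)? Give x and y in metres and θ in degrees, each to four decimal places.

(-22.4527, 17.0855, 133.1000°)

set_pose: (x, y, θ) = (-19.3000, 13.3600, 61.9000°), ρ = 1.06
go_straight(2.89): x += 2.89·cos θ, y += 2.89·sin θ → (-17.9388, 15.9093, 61.9000°)
turn_left(134.1°): centre at ρ to the left, rotate +134.1° → (-19.1660, 17.4276, 196.0000°)
go_straight(2.31): x += 2.31·cos θ, y += 2.31·sin θ → (-21.3865, 16.7908, 196.0000°)
turn_right(62.9°): centre at ρ to the right, rotate −62.9° → (-22.4527, 17.0855, 133.1000°)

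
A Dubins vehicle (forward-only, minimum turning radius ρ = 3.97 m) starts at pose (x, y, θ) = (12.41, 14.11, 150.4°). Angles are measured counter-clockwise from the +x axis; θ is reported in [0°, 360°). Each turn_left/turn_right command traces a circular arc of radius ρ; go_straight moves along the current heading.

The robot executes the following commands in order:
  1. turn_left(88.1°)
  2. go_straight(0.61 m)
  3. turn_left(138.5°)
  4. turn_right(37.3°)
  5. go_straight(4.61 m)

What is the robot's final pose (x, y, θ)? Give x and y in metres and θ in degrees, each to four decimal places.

set_pose: (x, y, θ) = (12.4100, 14.1100, 150.4000°), ρ = 3.97
turn_left(88.1°): centre at ρ to the left, rotate +88.1° → (7.0641, 12.7324, 238.5000°)
go_straight(0.61): x += 0.61·cos θ, y += 0.61·sin θ → (6.7453, 12.2123, 238.5000°)
turn_left(138.5°): centre at ρ to the left, rotate +138.5° → (11.2910, 6.3415, 377.0000° ≡ 17.0000°)
turn_right(37.3°): centre at ρ to the right, rotate −37.3° → (13.8291, 6.2684, -20.3000° ≡ 339.7000°)
go_straight(4.61): x += 4.61·cos θ, y += 4.61·sin θ → (18.1528, 4.6690, 339.7000°)

(18.1528, 4.6690, 339.7000°)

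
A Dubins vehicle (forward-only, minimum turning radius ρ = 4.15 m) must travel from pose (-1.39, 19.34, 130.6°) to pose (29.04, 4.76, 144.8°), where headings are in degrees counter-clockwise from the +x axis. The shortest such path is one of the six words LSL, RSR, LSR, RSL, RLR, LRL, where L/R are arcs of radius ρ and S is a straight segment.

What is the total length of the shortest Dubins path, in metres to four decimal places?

57.8080 m

Let ψ = atan2(Δy, Δx) = atan2(-14.58, 30.43) = -25.6006° be the start→goal bearing.
Normalize: d = |goal − start| / ρ = 33.742574/4.15 = 8.130741, α = (θ_start − ψ) mod 360° = 156.2006° = 2.726215 rad, β = (θ_goal − ψ) mod 360° = 170.4006° = 2.974051 rad.
Common terms: sin α = 0.403536, cos α = -0.914964, sin β = 0.166759, cos β = -0.985998, cos(α−β) = 0.969445, d² = 66.108945. Work in radians in the unit-radius frame; every candidate has L = ρ·(t + p + q).
LSL: p² = 2 + d² − 2cos(α−β) + 2d(sin α − sin β) = 70.020403; p = √p² = 8.367820; φ = atan2(cos β − cos α, d + sin α − sin β) = -0.008489 rad; t = (φ − α) mod 2π = 3.548482 rad, q = (β − φ) mod 2π = 2.982540 rad → L = 4.15·(3.548482 + 8.367820 + 2.982540) = 4.15·14.898842 = 61.830193 m
RSR: p² = 2 + d² − 2cos(α−β) + 2d(sin β − sin α) = 62.319705; p = √p² = 7.894283; φ = atan2(cos α − cos β, d − sin α + sin β) = 0.008998 rad; t = (α − φ) mod 2π = 2.717216 rad, q = (φ − β) mod 2π = 3.318132 rad → L = 4.15·(2.717216 + 7.894283 + 3.318132) = 4.15·13.929632 = 57.807971 m
LSR: p² = d² − 2 + 2cos(α−β) + 2d(sin α + sin β) = 75.321667; p = √p² = 8.678806; φ = atan2(−cos α − cos β, d + sin α + sin β) − atan2(−2, p) = 0.441588 rad; t = (φ − α) mod 2π = 3.998559 rad, q = (φ − β) mod 2π = 3.750722 rad → L = 4.15·(3.998559 + 8.678806 + 3.750722) = 4.15·16.428086 = 68.176557 m
RSL: p² = d² − 2 + 2cos(α−β) − 2d(sin α + sin β) = 56.774004; p = √p² = 7.534853; φ = atan2(cos α + cos β, d − sin α − sin β) − atan2(2, p) = -0.505779 rad; t = (α − φ) mod 2π = 3.231994 rad, q = (β − φ) mod 2π = 3.479831 rad → L = 4.15·(3.231994 + 7.534853 + 3.479831) = 4.15·14.246677 = 59.123711 m
RLR: c = (6 − d² + 2cos(α−β) + 2d(sin α − sin β))/8 = -6.789963, |c| > 1 → infeasible
LRL: c = (6 − d² + 2cos(α−β) − 2d(sin α − sin β))/8 = -7.752550, |c| > 1 → infeasible
Shortest: RSR with L = 57.807971 m ≈ 57.8080 m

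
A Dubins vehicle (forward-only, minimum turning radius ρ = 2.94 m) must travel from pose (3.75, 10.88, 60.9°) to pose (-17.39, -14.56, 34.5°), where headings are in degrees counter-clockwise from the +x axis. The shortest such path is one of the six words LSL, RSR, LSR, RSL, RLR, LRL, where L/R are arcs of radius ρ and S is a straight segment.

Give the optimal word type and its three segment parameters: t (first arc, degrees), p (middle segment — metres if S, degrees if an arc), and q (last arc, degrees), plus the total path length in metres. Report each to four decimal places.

Let ψ = atan2(Δy, Δx) = atan2(-25.44, -21.14) = -129.7257° be the start→goal bearing.
Normalize: d = |goal − start| / ρ = 33.077080/2.94 = 11.250707, α = (θ_start − ψ) mod 360° = 190.6257° = 3.327047 rad, β = (θ_goal − ψ) mod 360° = 164.2257° = 2.866280 rad.
Common terms: sin α = -0.184393, cos α = -0.982853, sin β = 0.271848, cos β = -0.962340, cos(α−β) = 0.895712, d² = 126.578416. Work in radians in the unit-radius frame; every candidate has L = ρ·(t + p + q).
LSL: p² = 2 + d² − 2cos(α−β) + 2d(sin α − sin β) = 116.520928; p = √p² = 10.794486; φ = atan2(cos β − cos α, d + sin α − sin β) = 0.001900 rad; t = (φ − α) mod 2π = 2.958039 rad, q = (β − φ) mod 2π = 2.864379 rad → L = 2.94·(2.958039 + 10.794486 + 2.864379) = 2.94·16.616904 = 48.853699 m
RSR: p² = 2 + d² − 2cos(α−β) + 2d(sin β − sin α) = 137.053058; p = √p² = 11.706966; φ = atan2(cos α − cos β, d − sin α + sin β) = -0.001752 rad; t = (α − φ) mod 2π = 3.328799 rad, q = (φ − β) mod 2π = 3.415153 rad → L = 2.94·(3.328799 + 11.706966 + 3.415153) = 2.94·18.450918 = 54.245700 m
LSR: p² = d² − 2 + 2cos(α−β) + 2d(sin α + sin β) = 128.337710; p = √p² = 11.328624; φ = atan2(−cos α − cos β, d + sin α + sin β) − atan2(−2, p) = 0.344651 rad; t = (φ − α) mod 2π = 3.300790 rad, q = (φ − β) mod 2π = 3.761556 rad → L = 2.94·(3.300790 + 11.328624 + 3.761556) = 2.94·18.390969 = 54.069450 m
RSL: p² = d² − 2 + 2cos(α−β) − 2d(sin α + sin β) = 124.401969; p = √p² = 11.153563; φ = atan2(cos α + cos β, d − sin α − sin β) − atan2(2, p) = -0.349947 rad; t = (α − φ) mod 2π = 3.676993 rad, q = (β − φ) mod 2π = 3.216226 rad → L = 2.94·(3.676993 + 11.153563 + 3.216226) = 2.94·18.046783 = 53.057542 m
RLR: c = (6 − d² + 2cos(α−β) + 2d(sin α − sin β))/8 = -16.131632, |c| > 1 → infeasible
LRL: c = (6 − d² + 2cos(α−β) − 2d(sin α − sin β))/8 = -13.565116, |c| > 1 → infeasible
Shortest: LSL with L = 48.853699 m ≈ 48.8537 m
Convert LSL to answer units (arcs ×180/π): t = 2.958039·180/π = 169.4831°, p = ρ·p = 2.94·10.794486 = 31.7358 m, q = 2.864379·180/π = 164.1169°, L = 48.8537 m.

LSL: t = 169.4831°, p = 31.7358 m, q = 164.1169°, L = 48.8537 m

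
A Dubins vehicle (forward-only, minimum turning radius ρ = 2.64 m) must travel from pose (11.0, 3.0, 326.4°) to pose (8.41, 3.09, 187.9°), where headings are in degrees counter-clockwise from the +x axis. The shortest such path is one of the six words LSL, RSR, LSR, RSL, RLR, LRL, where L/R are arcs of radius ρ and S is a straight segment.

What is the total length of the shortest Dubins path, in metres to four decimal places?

Let ψ = atan2(Δy, Δx) = atan2(0.09, -2.59) = 178.0098° be the start→goal bearing.
Normalize: d = |goal − start| / ρ = 2.591563/2.64 = 0.981653, α = (θ_start − ψ) mod 360° = 148.3902° = 2.589897 rad, β = (θ_goal − ψ) mod 360° = 9.8902° = 0.172616 rad.
Common terms: sin α = 0.524132, cos α = -0.851637, sin β = 0.171760, cos β = 0.985139, cos(α−β) = -0.748956, d² = 0.963642. Work in radians in the unit-radius frame; every candidate has L = ρ·(t + p + q).
LSL: p² = 2 + d² − 2cos(α−β) + 2d(sin α − sin β) = 5.153367; p = √p² = 2.270103; φ = atan2(cos β − cos α, d + sin α − sin β) = 0.942646 rad; t = (φ − α) mod 2π = 4.635934 rad, q = (β − φ) mod 2π = 5.513156 rad → L = 2.64·(4.635934 + 2.270103 + 5.513156) = 2.64·12.419192 = 32.786668 m
RSR: p² = 2 + d² − 2cos(α−β) + 2d(sin β − sin α) = 3.769740; p = √p² = 1.941582; φ = atan2(cos α − cos β, d − sin α + sin β) = -1.240728 rad; t = (α − φ) mod 2π = 3.830625 rad, q = (φ − β) mod 2π = 4.869841 rad → L = 2.64·(3.830625 + 1.941582 + 4.869841) = 2.64·10.642048 = 28.095007 m
LSR: p² = d² − 2 + 2cos(α−β) + 2d(sin α + sin β) = -1.168021 < 0 → infeasible
RSL: p² = d² − 2 + 2cos(α−β) − 2d(sin α + sin β) = -3.900518 < 0 → infeasible
RLR: c = (6 − d² + 2cos(α−β) + 2d(sin α − sin β))/8 = 0.528783; p = 2π − arccos c = 5.269554 rad; φ = atan2(cos α − cos β, d − sin α + sin β) = -1.240728 rad; t = (α − φ + p/2) mod 2π = 0.182217 rad, q = (α − β − t + p) mod 2π = 1.221433 rad → L = 2.64·(0.182217 + 5.269554 + 1.221433) = 2.64·6.673205 = 17.617260 m
LRL: c = (6 − d² + 2cos(α−β) − 2d(sin α − sin β))/8 = 0.355829; p = 2π − arccos c = 5.076190 rad; φ = atan2(cos β − cos α, d + sin α − sin β) = 0.942646 rad; t = (φ − α + p/2) mod 2π = 0.890844 rad, q = (β − α − t + p) mod 2π = 1.768065 rad → L = 2.64·(0.890844 + 5.076190 + 1.768065) = 2.64·7.735099 = 20.420662 m
Shortest: RLR with L = 17.617260 m ≈ 17.6173 m

17.6173 m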